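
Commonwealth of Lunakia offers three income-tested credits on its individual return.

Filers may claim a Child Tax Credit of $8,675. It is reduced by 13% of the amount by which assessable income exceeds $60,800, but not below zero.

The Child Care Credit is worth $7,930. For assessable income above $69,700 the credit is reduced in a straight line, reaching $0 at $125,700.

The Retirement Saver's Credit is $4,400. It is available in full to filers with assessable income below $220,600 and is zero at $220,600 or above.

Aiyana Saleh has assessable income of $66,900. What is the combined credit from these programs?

Child Tax Credit: 13% of the $6,100 excess over $60,800 is $793; credit = $8,675 − $793 = $7,882.
Child Care Credit: $66,900 is at or below the $69,700 threshold, so the full $7,930 applies.
Retirement Saver's Credit: $66,900 is below the $220,600 cutoff, so the full $4,400 applies.
Total: $7,882 + $7,930 + $4,400 = $20,212.

$20,212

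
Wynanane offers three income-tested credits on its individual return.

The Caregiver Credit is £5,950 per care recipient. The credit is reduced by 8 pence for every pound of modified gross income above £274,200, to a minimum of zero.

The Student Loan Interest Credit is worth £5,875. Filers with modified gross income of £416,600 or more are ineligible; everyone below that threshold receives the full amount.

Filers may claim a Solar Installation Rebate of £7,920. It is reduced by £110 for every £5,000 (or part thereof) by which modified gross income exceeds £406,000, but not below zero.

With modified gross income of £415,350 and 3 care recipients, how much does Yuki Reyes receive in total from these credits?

£20,133

Caregiver Credit: base = 3 × £5,950 = £17,850. 8% of the £141,150 excess over £274,200 is £11,292; credit = £17,850 − £11,292 = £6,558.
Student Loan Interest Credit: £415,350 is below the £416,600 cutoff, so the full £5,875 applies.
Solar Installation Rebate: income exceeds £406,000 by £9,350, which is 2 full-or-partial £5,000 increments; reduction = 2 × £110 = £220, leaving £7,700.
Total: £6,558 + £5,875 + £7,700 = £20,133.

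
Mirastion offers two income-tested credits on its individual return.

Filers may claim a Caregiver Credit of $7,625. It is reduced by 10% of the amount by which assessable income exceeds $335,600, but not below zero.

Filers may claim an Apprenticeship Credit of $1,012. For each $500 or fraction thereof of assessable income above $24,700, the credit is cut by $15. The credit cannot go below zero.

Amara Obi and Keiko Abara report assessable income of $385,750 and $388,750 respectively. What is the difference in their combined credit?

Amara ($385,750): Caregiver Credit: 10% of the $50,150 excess over $335,600 is $5,015; credit = $7,625 − $5,015 = $2,610. Apprenticeship Credit: income exceeds $24,700 by $361,050 → 723 increments × $15 = $10,845 ≥ base, so the credit is $0. total $2,610 + $0 = $2,610
Keiko ($388,750): Caregiver Credit: 10% of the $53,150 excess over $335,600 is $5,315; credit = $7,625 − $5,315 = $2,310. Apprenticeship Credit: income exceeds $24,700 by $364,050 → 729 increments × $15 = $10,935 ≥ base, so the credit is $0. total $2,310 + $0 = $2,310
Difference: |$2,610 − $2,310| = $300.

$300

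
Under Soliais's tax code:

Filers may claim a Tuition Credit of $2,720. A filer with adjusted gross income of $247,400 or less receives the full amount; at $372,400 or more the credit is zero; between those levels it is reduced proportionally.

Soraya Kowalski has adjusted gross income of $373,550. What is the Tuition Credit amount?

$0

Tuition Credit: $373,550 is at or above $372,400, so the credit is $0.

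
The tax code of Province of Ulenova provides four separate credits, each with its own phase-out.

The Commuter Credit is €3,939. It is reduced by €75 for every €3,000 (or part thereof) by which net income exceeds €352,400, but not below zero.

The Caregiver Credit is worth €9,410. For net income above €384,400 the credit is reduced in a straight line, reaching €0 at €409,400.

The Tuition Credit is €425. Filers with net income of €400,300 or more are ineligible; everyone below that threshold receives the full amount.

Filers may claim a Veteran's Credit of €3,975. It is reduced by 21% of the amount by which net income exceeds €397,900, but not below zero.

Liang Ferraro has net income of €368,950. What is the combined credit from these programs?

€17,299

Commuter Credit: income exceeds €352,400 by €16,550, which is 6 full-or-partial €3,000 increments; reduction = 6 × €75 = €450, leaving €3,489.
Caregiver Credit: €368,950 is at or below the €384,400 threshold, so the full €9,410 applies.
Tuition Credit: €368,950 is below the €400,300 cutoff, so the full €425 applies.
Veteran's Credit: €368,950 is at or below the €397,900 threshold, so the full €3,975 applies.
Total: €3,489 + €9,410 + €425 + €3,975 = €17,299.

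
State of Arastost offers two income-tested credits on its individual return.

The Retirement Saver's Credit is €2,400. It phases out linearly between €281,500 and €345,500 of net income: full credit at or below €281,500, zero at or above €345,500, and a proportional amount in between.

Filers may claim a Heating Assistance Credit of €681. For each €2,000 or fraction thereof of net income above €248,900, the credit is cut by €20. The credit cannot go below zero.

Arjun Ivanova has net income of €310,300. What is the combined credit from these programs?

€1,381

Retirement Saver's Credit: €310,300 is €28,800 into a €64,000 phase-out range, leaving 35,200/64,000 of the credit: €2,400 × 35,200/64,000 = €1,320.
Heating Assistance Credit: income exceeds €248,900 by €61,400, which is 31 full-or-partial €2,000 increments; reduction = 31 × €20 = €620, leaving €61.
Total: €1,320 + €61 = €1,381.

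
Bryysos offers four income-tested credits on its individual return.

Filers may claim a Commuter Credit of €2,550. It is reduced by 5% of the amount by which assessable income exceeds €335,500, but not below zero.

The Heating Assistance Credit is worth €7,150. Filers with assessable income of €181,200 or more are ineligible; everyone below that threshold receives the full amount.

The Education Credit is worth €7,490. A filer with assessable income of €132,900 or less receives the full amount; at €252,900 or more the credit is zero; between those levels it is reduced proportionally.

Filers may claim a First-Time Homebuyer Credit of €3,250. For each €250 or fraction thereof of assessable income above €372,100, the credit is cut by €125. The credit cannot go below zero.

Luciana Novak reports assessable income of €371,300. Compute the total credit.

Commuter Credit: 5% of the €35,800 excess over €335,500 is €1,790; credit = €2,550 − €1,790 = €760.
Heating Assistance Credit: €371,300 meets or exceeds the €181,200 cutoff, so the credit is €0.
Education Credit: €371,300 is at or above €252,900, so the credit is €0.
First-Time Homebuyer Credit: €371,300 is at or below the €372,100 threshold, so the full €3,250 applies.
Total: €760 + €0 + €0 + €3,250 = €4,010.

€4,010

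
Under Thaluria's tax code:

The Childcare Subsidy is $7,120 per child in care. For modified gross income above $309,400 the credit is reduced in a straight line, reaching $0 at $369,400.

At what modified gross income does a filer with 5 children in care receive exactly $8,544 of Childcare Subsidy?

$355,000

Full credit = 5 × $7,120 = $35,600.
$8,544 is 8,544/35,600 of the full $35,600, so 27,056/35,600 of the $60,000 range has been used: income = $309,400 + $60,000 × 27,056/35,600 = $355,000.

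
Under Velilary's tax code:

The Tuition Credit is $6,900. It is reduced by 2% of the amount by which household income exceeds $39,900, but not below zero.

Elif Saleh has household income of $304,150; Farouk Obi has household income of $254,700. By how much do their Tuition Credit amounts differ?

Elif ($304,150): Tuition Credit: 2% of the $264,250 excess over $39,900 is $5,285; credit = $6,900 − $5,285 = $1,615.
Farouk ($254,700): Tuition Credit: 2% of the $214,800 excess over $39,900 is $4,296; credit = $6,900 − $4,296 = $2,604.
Difference: |$1,615 − $2,604| = $989.

$989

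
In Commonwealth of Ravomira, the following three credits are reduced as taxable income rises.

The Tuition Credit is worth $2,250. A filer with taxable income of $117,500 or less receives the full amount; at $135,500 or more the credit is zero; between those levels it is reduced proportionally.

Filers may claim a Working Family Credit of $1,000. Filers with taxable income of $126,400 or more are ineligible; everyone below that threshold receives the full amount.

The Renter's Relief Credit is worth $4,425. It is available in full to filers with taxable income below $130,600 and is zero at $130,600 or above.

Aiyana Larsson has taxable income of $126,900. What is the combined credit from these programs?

$5,500

Tuition Credit: $126,900 is $9,400 into a $18,000 phase-out range, leaving 8,600/18,000 of the credit: $2,250 × 8,600/18,000 = $1,075.
Working Family Credit: $126,900 meets or exceeds the $126,400 cutoff, so the credit is $0.
Renter's Relief Credit: $126,900 is below the $130,600 cutoff, so the full $4,425 applies.
Total: $1,075 + $0 + $4,425 = $5,500.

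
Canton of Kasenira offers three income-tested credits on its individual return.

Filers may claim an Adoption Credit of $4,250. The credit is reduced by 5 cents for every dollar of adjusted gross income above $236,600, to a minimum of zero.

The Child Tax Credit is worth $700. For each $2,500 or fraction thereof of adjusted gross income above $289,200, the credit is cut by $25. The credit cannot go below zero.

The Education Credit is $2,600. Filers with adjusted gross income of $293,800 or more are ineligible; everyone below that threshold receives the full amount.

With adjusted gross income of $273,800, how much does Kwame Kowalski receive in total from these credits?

Adoption Credit: 5% of the $37,200 excess over $236,600 is $1,860; credit = $4,250 − $1,860 = $2,390.
Child Tax Credit: $273,800 is at or below the $289,200 threshold, so the full $700 applies.
Education Credit: $273,800 is below the $293,800 cutoff, so the full $2,600 applies.
Total: $2,390 + $700 + $2,600 = $5,690.

$5,690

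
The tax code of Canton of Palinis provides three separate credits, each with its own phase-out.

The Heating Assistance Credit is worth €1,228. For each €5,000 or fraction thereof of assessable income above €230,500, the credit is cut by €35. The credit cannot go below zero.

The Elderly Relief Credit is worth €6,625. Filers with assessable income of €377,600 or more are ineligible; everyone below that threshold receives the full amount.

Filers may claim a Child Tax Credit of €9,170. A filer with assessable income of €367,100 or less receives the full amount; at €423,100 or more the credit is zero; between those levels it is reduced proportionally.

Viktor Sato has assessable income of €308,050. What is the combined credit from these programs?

Heating Assistance Credit: income exceeds €230,500 by €77,550, which is 16 full-or-partial €5,000 increments; reduction = 16 × €35 = €560, leaving €668.
Elderly Relief Credit: €308,050 is below the €377,600 cutoff, so the full €6,625 applies.
Child Tax Credit: €308,050 is at or below the €367,100 threshold, so the full €9,170 applies.
Total: €668 + €6,625 + €9,170 = €16,463.

€16,463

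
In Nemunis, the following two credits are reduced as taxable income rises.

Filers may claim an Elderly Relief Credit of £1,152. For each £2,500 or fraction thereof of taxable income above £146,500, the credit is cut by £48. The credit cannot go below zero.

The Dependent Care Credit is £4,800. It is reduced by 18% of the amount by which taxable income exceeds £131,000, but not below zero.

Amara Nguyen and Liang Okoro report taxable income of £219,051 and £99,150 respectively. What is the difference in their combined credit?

Amara (£219,051): Elderly Relief Credit: income exceeds £146,500 by £72,551 → 30 increments × £48 = £1,440 ≥ base, so the credit is £0. Dependent Care Credit: 18% of the £88,051 excess over £131,000 is £15,849.18 ≥ base, so the credit is £0. total £0 + £0 = £0
Liang (£99,150): Elderly Relief Credit: £99,150 is at or below the £146,500 threshold, so the full £1,152 applies. Dependent Care Credit: £99,150 is at or below the £131,000 threshold, so the full £4,800 applies. total £1,152 + £4,800 = £5,952
Difference: |£0 − £5,952| = £5,952.

£5,952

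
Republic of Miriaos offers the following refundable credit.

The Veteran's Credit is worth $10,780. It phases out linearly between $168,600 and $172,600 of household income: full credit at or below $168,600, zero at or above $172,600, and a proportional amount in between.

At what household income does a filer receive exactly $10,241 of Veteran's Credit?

$168,800

$10,241 is 10,241/10,780 of the full $10,780, so 539/10,780 of the $4,000 range has been used: income = $168,600 + $4,000 × 539/10,780 = $168,800.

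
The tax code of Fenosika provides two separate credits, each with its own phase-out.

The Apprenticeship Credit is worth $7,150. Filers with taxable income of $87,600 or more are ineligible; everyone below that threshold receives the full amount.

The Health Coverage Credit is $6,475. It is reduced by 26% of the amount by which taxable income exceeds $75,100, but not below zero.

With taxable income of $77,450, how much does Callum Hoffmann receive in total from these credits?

Apprenticeship Credit: $77,450 is below the $87,600 cutoff, so the full $7,150 applies.
Health Coverage Credit: 26% of the $2,350 excess over $75,100 is $611; credit = $6,475 − $611 = $5,864.
Total: $7,150 + $5,864 = $13,014.

$13,014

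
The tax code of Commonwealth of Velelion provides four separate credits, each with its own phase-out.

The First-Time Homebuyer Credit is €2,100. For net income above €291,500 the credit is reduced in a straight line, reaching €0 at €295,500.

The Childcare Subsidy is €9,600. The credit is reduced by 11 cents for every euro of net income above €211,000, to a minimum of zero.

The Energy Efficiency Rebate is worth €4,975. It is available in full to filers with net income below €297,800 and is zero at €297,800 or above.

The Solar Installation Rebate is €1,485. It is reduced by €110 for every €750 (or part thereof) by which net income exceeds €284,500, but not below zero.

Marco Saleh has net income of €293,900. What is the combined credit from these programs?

First-Time Homebuyer Credit: €293,900 is €2,400 into a €4,000 phase-out range, leaving 1,600/4,000 of the credit: €2,100 × 1,600/4,000 = €840.
Childcare Subsidy: 11% of the €82,900 excess over €211,000 is €9,119; credit = €9,600 − €9,119 = €481.
Energy Efficiency Rebate: €293,900 is below the €297,800 cutoff, so the full €4,975 applies.
Solar Installation Rebate: income exceeds €284,500 by €9,400, which is 13 full-or-partial €750 increments; reduction = 13 × €110 = €1,430, leaving €55.
Total: €840 + €481 + €4,975 + €55 = €6,351.

€6,351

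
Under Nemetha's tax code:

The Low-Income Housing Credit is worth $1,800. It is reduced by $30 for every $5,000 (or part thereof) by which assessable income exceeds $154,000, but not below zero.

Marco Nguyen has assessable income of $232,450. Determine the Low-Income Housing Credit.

Low-Income Housing Credit: income exceeds $154,000 by $78,450, which is 16 full-or-partial $5,000 increments; reduction = 16 × $30 = $480, leaving $1,320.

$1,320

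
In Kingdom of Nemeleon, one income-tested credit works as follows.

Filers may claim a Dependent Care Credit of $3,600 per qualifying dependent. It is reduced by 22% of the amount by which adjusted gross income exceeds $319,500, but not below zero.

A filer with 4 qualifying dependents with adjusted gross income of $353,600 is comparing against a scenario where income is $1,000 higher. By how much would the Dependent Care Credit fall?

$220

At $353,600 — base = 4 × $3,600 = $14,400. 22% of the $34,100 excess over $319,500 is $7,502; credit = $14,400 − $7,502 = $6,898.
At $354,600 — base = 4 × $3,600 = $14,400. 22% of the $35,100 excess over $319,500 is $7,722; credit = $14,400 − $7,722 = $6,678.
Lost: $6,898 − $6,678 = $220.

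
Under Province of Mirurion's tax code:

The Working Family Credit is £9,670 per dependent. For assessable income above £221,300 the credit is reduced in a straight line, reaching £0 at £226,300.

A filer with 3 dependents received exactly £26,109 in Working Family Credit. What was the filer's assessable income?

£221,800

Full credit = 3 × £9,670 = £29,010.
£26,109 is 26,109/29,010 of the full £29,010, so 2,901/29,010 of the £5,000 range has been used: income = £221,300 + £5,000 × 2,901/29,010 = £221,800.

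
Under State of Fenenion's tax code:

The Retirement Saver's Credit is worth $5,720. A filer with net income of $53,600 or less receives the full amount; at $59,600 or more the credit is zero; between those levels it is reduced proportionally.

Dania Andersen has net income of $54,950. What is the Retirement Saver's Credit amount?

$4,433

Retirement Saver's Credit: $54,950 is $1,350 into a $6,000 phase-out range, leaving 4,650/6,000 of the credit: $5,720 × 4,650/6,000 = $4,433.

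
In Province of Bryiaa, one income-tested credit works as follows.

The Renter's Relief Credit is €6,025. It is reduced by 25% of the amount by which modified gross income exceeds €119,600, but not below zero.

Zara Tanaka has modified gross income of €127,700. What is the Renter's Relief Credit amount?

€4,000

Renter's Relief Credit: 25% of the €8,100 excess over €119,600 is €2,025; credit = €6,025 − €2,025 = €4,000.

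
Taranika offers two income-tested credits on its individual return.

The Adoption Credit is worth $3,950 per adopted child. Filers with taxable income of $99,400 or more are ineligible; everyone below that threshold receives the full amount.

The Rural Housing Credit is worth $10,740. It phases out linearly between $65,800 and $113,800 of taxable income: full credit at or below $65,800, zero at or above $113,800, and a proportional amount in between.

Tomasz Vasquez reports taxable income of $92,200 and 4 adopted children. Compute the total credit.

$20,633

Adoption Credit: base = 4 × $3,950 = $15,800. $92,200 is below the $99,400 cutoff, so the full $15,800 applies.
Rural Housing Credit: $92,200 is $26,400 into a $48,000 phase-out range, leaving 21,600/48,000 of the credit: $10,740 × 21,600/48,000 = $4,833.
Total: $15,800 + $4,833 = $20,633.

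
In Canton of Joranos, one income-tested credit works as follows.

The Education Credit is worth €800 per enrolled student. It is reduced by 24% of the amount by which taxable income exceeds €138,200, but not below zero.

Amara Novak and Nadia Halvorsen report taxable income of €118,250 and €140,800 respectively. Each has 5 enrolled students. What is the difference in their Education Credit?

Amara (€118,250): Education Credit: base = 5 × €800 = €4,000. €118,250 is at or below the €138,200 threshold, so the full €4,000 applies.
Nadia (€140,800): Education Credit: base = 5 × €800 = €4,000. 24% of the €2,600 excess over €138,200 is €624; credit = €4,000 − €624 = €3,376.
Difference: |€4,000 − €3,376| = €624.

€624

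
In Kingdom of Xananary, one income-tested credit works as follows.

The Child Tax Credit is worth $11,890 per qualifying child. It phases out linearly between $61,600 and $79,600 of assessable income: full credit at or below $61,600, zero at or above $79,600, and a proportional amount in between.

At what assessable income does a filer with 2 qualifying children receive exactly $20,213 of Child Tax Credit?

$64,300

Full credit = 2 × $11,890 = $23,780.
$20,213 is 20,213/23,780 of the full $23,780, so 3,567/23,780 of the $18,000 range has been used: income = $61,600 + $18,000 × 3,567/23,780 = $64,300.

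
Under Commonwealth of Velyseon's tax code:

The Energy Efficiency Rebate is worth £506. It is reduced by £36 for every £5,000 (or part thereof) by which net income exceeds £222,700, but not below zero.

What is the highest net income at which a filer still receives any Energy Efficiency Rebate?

After 14 increments the reduction is 14 × £36 = £504, leaving £2; one more increment wipes it out. Increment 14 ends at excess 14 × £5,000 = £70,000, so the highest qualifying income is £222,700 + £70,000 = £292,700.

£292,700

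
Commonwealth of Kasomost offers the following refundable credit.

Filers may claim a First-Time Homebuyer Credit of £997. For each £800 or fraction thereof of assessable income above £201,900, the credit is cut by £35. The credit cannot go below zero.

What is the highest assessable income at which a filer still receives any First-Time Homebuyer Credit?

£224,300

After 28 increments the reduction is 28 × £35 = £980, leaving £17; one more increment wipes it out. Increment 28 ends at excess 28 × £800 = £22,400, so the highest qualifying income is £201,900 + £22,400 = £224,300.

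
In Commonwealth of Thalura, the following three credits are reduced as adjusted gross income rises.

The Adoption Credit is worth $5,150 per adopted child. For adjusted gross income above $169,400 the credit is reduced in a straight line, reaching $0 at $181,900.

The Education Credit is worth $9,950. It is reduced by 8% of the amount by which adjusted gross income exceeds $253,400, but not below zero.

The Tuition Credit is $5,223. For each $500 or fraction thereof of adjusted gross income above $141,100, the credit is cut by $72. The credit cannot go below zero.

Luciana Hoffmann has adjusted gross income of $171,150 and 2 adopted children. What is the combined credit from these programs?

$19,639

Adoption Credit: base = 2 × $5,150 = $10,300. $171,150 is $1,750 into a $12,500 phase-out range, leaving 10,750/12,500 of the credit: $10,300 × 10,750/12,500 = $8,858.
Education Credit: $171,150 is at or below the $253,400 threshold, so the full $9,950 applies.
Tuition Credit: income exceeds $141,100 by $30,050, which is 61 full-or-partial $500 increments; reduction = 61 × $72 = $4,392, leaving $831.
Total: $8,858 + $9,950 + $831 = $19,639.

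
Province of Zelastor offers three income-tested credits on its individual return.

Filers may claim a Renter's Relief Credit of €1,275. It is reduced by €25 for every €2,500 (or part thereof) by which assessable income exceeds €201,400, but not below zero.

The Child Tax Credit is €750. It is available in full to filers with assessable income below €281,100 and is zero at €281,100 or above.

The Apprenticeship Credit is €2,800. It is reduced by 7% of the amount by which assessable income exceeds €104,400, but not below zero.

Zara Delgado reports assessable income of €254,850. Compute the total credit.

€1,475

Renter's Relief Credit: income exceeds €201,400 by €53,450, which is 22 full-or-partial €2,500 increments; reduction = 22 × €25 = €550, leaving €725.
Child Tax Credit: €254,850 is below the €281,100 cutoff, so the full €750 applies.
Apprenticeship Credit: 7% of the €150,450 excess over €104,400 is €10,531.50 ≥ base, so the credit is €0.
Total: €725 + €750 + €0 = €1,475.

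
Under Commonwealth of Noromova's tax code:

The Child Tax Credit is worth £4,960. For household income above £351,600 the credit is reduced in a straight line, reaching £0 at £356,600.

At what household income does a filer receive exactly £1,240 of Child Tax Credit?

£1,240 is 1,240/4,960 of the full £4,960, so 3,720/4,960 of the £5,000 range has been used: income = £351,600 + £5,000 × 3,720/4,960 = £355,350.

£355,350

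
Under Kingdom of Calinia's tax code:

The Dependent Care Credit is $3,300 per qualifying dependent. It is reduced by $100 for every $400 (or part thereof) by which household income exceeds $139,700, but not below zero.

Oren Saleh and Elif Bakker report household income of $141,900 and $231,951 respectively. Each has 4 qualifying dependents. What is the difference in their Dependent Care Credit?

$12,600

Oren ($141,900): Dependent Care Credit: base = 4 × $3,300 = $13,200. income exceeds $139,700 by $2,200, which is 6 full-or-partial $400 increments; reduction = 6 × $100 = $600, leaving $12,600.
Elif ($231,951): Dependent Care Credit: base = 4 × $3,300 = $13,200. income exceeds $139,700 by $92,251 → 231 increments × $100 = $23,100 ≥ base, so the credit is $0.
Difference: |$12,600 − $0| = $12,600.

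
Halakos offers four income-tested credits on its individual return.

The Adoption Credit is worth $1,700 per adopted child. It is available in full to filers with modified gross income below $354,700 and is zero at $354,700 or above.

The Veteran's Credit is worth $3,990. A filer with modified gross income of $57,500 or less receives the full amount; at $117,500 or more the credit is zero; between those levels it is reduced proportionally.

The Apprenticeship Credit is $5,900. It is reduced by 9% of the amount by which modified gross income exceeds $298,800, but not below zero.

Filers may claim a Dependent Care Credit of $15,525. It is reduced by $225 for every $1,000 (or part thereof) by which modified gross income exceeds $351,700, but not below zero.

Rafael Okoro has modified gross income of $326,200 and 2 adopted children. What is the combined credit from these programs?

$22,359

Adoption Credit: base = 2 × $1,700 = $3,400. $326,200 is below the $354,700 cutoff, so the full $3,400 applies.
Veteran's Credit: $326,200 is at or above $117,500, so the credit is $0.
Apprenticeship Credit: 9% of the $27,400 excess over $298,800 is $2,466; credit = $5,900 − $2,466 = $3,434.
Dependent Care Credit: $326,200 is at or below the $351,700 threshold, so the full $15,525 applies.
Total: $3,400 + $0 + $3,434 + $15,525 = $22,359.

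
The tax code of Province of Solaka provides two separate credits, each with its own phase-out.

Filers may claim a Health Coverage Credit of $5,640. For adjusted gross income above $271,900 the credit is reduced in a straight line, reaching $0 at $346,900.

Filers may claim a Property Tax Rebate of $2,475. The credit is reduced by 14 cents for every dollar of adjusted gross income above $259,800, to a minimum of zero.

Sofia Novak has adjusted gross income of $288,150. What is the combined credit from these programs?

$4,418

Health Coverage Credit: $288,150 is $16,250 into a $75,000 phase-out range, leaving 58,750/75,000 of the credit: $5,640 × 58,750/75,000 = $4,418.
Property Tax Rebate: 14% of the $28,350 excess over $259,800 is $3,969 ≥ base, so the credit is $0.
Total: $4,418 + $0 = $4,418.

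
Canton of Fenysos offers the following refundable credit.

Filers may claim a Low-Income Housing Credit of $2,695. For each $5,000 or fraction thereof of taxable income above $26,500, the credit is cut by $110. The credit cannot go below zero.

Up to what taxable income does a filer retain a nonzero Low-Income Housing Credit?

After 24 increments the reduction is 24 × $110 = $2,640, leaving $55; one more increment wipes it out. Increment 24 ends at excess 24 × $5,000 = $120,000, so the highest qualifying income is $26,500 + $120,000 = $146,500.

$146,500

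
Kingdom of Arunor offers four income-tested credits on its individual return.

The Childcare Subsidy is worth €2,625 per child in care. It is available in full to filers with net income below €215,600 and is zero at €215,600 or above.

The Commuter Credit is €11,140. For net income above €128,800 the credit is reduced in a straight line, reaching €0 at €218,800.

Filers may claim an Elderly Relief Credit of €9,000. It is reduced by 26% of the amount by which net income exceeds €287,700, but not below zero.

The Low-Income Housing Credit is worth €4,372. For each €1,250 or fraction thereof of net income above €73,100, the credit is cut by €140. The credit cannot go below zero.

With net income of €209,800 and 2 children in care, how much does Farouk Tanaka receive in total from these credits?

Childcare Subsidy: base = 2 × €2,625 = €5,250. €209,800 is below the €215,600 cutoff, so the full €5,250 applies.
Commuter Credit: €209,800 is €81,000 into a €90,000 phase-out range, leaving 9,000/90,000 of the credit: €11,140 × 9,000/90,000 = €1,114.
Elderly Relief Credit: €209,800 is at or below the €287,700 threshold, so the full €9,000 applies.
Low-Income Housing Credit: income exceeds €73,100 by €136,700 → 110 increments × €140 = €15,400 ≥ base, so the credit is €0.
Total: €5,250 + €1,114 + €9,000 + €0 = €15,364.

€15,364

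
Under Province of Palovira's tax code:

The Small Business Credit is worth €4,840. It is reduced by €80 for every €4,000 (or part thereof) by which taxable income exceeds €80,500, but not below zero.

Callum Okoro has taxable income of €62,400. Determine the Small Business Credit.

Small Business Credit: €62,400 is at or below the €80,500 threshold, so the full €4,840 applies.

€4,840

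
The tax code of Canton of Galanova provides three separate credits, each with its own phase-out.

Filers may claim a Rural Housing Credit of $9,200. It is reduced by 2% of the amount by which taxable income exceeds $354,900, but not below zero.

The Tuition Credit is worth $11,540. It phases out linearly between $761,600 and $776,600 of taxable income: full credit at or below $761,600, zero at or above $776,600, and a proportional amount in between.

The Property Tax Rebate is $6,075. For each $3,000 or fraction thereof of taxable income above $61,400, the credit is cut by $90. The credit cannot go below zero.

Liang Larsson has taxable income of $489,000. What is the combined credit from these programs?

Rural Housing Credit: 2% of the $134,100 excess over $354,900 is $2,682; credit = $9,200 − $2,682 = $6,518.
Tuition Credit: $489,000 is at or below the $761,600 threshold, so the full $11,540 applies.
Property Tax Rebate: income exceeds $61,400 by $427,600 → 143 increments × $90 = $12,870 ≥ base, so the credit is $0.
Total: $6,518 + $11,540 + $0 = $18,058.

$18,058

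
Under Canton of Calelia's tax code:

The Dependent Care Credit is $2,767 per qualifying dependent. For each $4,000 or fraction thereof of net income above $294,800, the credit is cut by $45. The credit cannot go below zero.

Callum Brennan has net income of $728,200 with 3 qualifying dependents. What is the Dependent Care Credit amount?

Dependent Care Credit: base = 3 × $2,767 = $8,301. income exceeds $294,800 by $433,400, which is 109 full-or-partial $4,000 increments; reduction = 109 × $45 = $4,905, leaving $3,396.

$3,396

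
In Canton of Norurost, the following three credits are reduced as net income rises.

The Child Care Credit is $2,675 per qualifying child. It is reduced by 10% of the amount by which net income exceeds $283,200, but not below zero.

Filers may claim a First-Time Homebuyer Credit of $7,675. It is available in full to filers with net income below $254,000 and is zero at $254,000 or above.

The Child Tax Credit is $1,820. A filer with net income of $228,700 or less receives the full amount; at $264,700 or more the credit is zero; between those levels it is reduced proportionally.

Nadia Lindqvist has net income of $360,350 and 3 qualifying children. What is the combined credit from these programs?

$310

Child Care Credit: base = 3 × $2,675 = $8,025. 10% of the $77,150 excess over $283,200 is $7,715; credit = $8,025 − $7,715 = $310.
First-Time Homebuyer Credit: $360,350 meets or exceeds the $254,000 cutoff, so the credit is $0.
Child Tax Credit: $360,350 is at or above $264,700, so the credit is $0.
Total: $310 + $0 + $0 = $310.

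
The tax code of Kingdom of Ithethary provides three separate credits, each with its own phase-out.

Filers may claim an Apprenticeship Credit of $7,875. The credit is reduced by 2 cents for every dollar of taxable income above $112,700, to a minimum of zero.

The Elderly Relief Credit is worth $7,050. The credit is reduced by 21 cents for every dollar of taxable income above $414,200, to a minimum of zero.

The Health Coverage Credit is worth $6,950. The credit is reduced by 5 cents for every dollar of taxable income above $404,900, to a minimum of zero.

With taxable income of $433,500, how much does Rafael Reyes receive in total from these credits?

Apprenticeship Credit: 2% of the $320,800 excess over $112,700 is $6,416; credit = $7,875 − $6,416 = $1,459.
Elderly Relief Credit: 21% of the $19,300 excess over $414,200 is $4,053; credit = $7,050 − $4,053 = $2,997.
Health Coverage Credit: 5% of the $28,600 excess over $404,900 is $1,430; credit = $6,950 − $1,430 = $5,520.
Total: $1,459 + $2,997 + $5,520 = $9,976.

$9,976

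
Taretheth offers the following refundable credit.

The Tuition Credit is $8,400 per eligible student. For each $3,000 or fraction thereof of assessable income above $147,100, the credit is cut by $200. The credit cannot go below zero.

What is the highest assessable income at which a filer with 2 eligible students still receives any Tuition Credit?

$396,100

Full credit = 2 × $8,400 = $16,800.
After 83 increments the reduction is 83 × $200 = $16,600, leaving $200; one more increment wipes it out. Increment 83 ends at excess 83 × $3,000 = $249,000, so the highest qualifying income is $147,100 + $249,000 = $396,100.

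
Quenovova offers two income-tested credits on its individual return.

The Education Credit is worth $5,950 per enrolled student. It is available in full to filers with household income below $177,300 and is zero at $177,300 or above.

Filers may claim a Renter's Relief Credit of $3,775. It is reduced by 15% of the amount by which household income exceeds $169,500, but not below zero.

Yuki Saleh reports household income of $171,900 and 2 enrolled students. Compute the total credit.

Education Credit: base = 2 × $5,950 = $11,900. $171,900 is below the $177,300 cutoff, so the full $11,900 applies.
Renter's Relief Credit: 15% of the $2,400 excess over $169,500 is $360; credit = $3,775 − $360 = $3,415.
Total: $11,900 + $3,415 = $15,315.

$15,315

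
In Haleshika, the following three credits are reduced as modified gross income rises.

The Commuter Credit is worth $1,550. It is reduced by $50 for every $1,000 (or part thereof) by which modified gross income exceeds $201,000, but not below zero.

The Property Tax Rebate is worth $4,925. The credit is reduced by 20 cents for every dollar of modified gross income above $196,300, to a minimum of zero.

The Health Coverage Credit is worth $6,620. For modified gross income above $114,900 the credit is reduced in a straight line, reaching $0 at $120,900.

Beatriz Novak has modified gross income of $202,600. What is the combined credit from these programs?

Commuter Credit: income exceeds $201,000 by $1,600, which is 2 full-or-partial $1,000 increments; reduction = 2 × $50 = $100, leaving $1,450.
Property Tax Rebate: 20% of the $6,300 excess over $196,300 is $1,260; credit = $4,925 − $1,260 = $3,665.
Health Coverage Credit: $202,600 is at or above $120,900, so the credit is $0.
Total: $1,450 + $3,665 + $0 = $5,115.

$5,115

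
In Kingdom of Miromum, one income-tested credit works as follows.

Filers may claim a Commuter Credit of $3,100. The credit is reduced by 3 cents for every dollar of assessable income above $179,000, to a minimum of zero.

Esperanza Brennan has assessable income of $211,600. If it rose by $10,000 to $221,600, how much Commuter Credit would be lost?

At $211,600 — 3% of the $32,600 excess over $179,000 is $978; credit = $3,100 − $978 = $2,122.
At $221,600 — 3% of the $42,600 excess over $179,000 is $1,278; credit = $3,100 − $1,278 = $1,822.
Lost: $2,122 − $1,822 = $300.

$300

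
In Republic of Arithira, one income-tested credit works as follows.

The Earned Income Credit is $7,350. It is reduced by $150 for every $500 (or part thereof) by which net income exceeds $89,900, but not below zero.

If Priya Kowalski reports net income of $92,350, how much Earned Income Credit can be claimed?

Earned Income Credit: income exceeds $89,900 by $2,450, which is 5 full-or-partial $500 increments; reduction = 5 × $150 = $750, leaving $6,600.

$6,600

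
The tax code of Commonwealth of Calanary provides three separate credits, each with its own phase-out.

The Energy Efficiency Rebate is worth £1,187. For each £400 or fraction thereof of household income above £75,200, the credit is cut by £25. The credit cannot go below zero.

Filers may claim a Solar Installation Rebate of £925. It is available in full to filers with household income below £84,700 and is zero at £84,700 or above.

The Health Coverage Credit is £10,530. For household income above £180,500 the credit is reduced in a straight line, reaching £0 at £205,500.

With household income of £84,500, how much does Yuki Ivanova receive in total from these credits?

Energy Efficiency Rebate: income exceeds £75,200 by £9,300, which is 24 full-or-partial £400 increments; reduction = 24 × £25 = £600, leaving £587.
Solar Installation Rebate: £84,500 is below the £84,700 cutoff, so the full £925 applies.
Health Coverage Credit: £84,500 is at or below the £180,500 threshold, so the full £10,530 applies.
Total: £587 + £925 + £10,530 = £12,042.

£12,042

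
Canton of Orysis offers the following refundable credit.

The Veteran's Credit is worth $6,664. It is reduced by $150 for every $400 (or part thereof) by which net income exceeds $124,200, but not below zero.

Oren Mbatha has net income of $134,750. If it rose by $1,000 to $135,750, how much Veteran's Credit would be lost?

$300

At $134,750 — income exceeds $124,200 by $10,550, which is 27 full-or-partial $400 increments; reduction = 27 × $150 = $4,050, leaving $2,614.
At $135,750 — income exceeds $124,200 by $11,550, which is 29 full-or-partial $400 increments; reduction = 29 × $150 = $4,350, leaving $2,314.
Lost: $2,614 − $2,314 = $300.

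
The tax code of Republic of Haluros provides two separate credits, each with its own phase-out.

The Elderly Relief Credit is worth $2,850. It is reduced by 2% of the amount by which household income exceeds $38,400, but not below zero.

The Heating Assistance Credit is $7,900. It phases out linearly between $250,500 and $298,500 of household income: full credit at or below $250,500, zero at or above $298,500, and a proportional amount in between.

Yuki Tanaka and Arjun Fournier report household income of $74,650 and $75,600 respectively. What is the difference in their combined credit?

Yuki ($74,650): Elderly Relief Credit: 2% of the $36,250 excess over $38,400 is $725; credit = $2,850 − $725 = $2,125. Heating Assistance Credit: $74,650 is at or below the $250,500 threshold, so the full $7,900 applies. total $2,125 + $7,900 = $10,025
Arjun ($75,600): Elderly Relief Credit: 2% of the $37,200 excess over $38,400 is $744; credit = $2,850 − $744 = $2,106. Heating Assistance Credit: $75,600 is at or below the $250,500 threshold, so the full $7,900 applies. total $2,106 + $7,900 = $10,006
Difference: |$10,025 − $10,006| = $19.

$19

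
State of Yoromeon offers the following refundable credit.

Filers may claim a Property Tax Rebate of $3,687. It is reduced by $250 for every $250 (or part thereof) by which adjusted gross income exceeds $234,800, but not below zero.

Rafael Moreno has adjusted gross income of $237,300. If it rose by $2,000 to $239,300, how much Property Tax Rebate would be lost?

At $237,300 — income exceeds $234,800 by $2,500, which is 10 full-or-partial $250 increments; reduction = 10 × $250 = $2,500, leaving $1,187.
At $239,300 — income exceeds $234,800 by $4,500 → 18 increments × $250 = $4,500 ≥ base, so the credit is $0.
Lost: $1,187 − $0 = $1,187.

$1,187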